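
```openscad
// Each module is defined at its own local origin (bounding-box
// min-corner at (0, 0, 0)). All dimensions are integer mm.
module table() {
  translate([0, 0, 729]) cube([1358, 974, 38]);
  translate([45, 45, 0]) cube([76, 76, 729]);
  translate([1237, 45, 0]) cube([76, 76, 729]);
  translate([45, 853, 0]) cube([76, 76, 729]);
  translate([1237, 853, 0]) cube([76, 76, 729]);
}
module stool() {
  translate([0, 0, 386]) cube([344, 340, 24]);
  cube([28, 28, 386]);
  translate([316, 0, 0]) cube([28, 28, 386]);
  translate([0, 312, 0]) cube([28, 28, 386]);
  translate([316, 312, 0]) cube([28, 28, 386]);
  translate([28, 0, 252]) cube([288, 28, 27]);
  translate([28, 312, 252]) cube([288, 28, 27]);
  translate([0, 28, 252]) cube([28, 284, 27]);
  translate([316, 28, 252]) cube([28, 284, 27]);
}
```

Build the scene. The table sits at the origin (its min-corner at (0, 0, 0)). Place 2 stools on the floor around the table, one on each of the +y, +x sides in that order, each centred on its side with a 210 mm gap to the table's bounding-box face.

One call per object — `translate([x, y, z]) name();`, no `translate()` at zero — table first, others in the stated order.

table();
translate([507, 1184, 0]) stool();
translate([1568, 317, 0]) stool();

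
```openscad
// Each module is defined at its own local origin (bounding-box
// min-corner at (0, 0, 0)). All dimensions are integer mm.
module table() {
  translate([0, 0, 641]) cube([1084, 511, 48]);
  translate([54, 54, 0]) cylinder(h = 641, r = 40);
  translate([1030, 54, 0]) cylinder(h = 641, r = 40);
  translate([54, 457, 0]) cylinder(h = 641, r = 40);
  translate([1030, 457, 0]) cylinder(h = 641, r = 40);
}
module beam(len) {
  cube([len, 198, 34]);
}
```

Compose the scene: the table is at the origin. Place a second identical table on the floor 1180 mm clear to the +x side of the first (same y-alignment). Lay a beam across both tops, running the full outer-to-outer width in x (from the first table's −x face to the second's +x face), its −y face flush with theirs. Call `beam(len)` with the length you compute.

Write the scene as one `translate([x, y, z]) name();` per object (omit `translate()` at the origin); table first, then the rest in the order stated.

table();
translate([2264, 0, 0]) table();
translate([0, 0, 689]) beam(3348);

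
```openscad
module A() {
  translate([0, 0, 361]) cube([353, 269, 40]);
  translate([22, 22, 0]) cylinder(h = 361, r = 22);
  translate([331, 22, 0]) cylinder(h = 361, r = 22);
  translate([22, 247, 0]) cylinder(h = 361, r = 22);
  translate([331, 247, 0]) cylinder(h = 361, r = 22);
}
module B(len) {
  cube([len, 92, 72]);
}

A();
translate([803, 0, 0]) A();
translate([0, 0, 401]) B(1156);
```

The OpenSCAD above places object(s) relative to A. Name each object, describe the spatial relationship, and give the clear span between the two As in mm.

Second stool starts at x = 803; first ends at x = 353; clear span = 803 − 353 = 450 mm.

A is a stool. B is a beam. A beam spans the tops of two stools. The clear span between the two stools is 450 mm.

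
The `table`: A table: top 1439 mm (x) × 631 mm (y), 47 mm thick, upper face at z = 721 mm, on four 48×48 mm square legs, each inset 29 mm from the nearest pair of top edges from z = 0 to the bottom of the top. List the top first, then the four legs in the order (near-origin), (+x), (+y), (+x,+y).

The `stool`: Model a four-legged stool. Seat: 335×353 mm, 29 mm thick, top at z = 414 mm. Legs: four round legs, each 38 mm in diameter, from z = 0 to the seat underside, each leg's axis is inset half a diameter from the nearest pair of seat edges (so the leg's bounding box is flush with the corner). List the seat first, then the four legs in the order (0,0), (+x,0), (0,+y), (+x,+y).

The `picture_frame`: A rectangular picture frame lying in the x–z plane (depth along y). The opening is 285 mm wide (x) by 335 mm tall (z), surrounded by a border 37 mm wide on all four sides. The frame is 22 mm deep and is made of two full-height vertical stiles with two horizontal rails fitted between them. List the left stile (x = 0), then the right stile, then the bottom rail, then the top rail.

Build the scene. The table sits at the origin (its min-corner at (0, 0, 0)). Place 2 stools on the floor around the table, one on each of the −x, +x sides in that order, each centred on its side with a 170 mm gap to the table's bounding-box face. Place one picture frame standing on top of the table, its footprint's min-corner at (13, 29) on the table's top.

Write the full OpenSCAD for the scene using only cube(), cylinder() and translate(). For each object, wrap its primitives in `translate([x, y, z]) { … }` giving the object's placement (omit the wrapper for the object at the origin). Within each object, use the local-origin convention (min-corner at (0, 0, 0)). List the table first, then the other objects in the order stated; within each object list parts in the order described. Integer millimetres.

translate([0, 0, 674]) cube([1439, 631, 47]);
translate([29, 29, 0]) cube([48, 48, 674]);
translate([1362, 29, 0]) cube([48, 48, 674]);
translate([29, 554, 0]) cube([48, 48, 674]);
translate([1362, 554, 0]) cube([48, 48, 674]);
translate([-505, 139, 0]) {
  translate([0, 0, 385]) cube([335, 353, 29]);
  translate([19, 19, 0]) cylinder(h = 385, r = 19);
  translate([316, 19, 0]) cylinder(h = 385, r = 19);
  translate([19, 334, 0]) cylinder(h = 385, r = 19);
  translate([316, 334, 0]) cylinder(h = 385, r = 19);
}
translate([1609, 139, 0]) {
  translate([0, 0, 385]) cube([335, 353, 29]);
  translate([19, 19, 0]) cylinder(h = 385, r = 19);
  translate([316, 19, 0]) cylinder(h = 385, r = 19);
  translate([19, 334, 0]) cylinder(h = 385, r = 19);
  translate([316, 334, 0]) cylinder(h = 385, r = 19);
}
translate([13, 29, 721]) {
  cube([37, 22, 409]);
  translate([322, 0, 0]) cube([37, 22, 409]);
  translate([37, 0, 0]) cube([285, 22, 37]);
  translate([37, 0, 372]) cube([285, 22, 37]);
}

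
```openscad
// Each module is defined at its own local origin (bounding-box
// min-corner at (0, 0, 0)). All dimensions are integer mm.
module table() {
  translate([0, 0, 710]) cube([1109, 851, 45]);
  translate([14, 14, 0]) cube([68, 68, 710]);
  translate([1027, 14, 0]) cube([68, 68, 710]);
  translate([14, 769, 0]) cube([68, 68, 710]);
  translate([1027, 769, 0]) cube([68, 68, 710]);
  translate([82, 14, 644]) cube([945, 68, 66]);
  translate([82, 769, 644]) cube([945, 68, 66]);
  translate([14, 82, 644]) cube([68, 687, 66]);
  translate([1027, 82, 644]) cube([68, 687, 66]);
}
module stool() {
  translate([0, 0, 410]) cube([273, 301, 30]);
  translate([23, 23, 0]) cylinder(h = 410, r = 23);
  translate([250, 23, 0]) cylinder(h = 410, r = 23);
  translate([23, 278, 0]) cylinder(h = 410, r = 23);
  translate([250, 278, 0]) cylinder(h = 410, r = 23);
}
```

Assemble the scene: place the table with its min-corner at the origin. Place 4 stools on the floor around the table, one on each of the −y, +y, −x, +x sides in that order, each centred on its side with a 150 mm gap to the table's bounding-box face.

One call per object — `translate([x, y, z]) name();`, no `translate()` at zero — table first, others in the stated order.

table();
translate([418, -451, 0]) stool();
translate([418, 1001, 0]) stool();
translate([-423, 275, 0]) stool();
translate([1259, 275, 0]) stool();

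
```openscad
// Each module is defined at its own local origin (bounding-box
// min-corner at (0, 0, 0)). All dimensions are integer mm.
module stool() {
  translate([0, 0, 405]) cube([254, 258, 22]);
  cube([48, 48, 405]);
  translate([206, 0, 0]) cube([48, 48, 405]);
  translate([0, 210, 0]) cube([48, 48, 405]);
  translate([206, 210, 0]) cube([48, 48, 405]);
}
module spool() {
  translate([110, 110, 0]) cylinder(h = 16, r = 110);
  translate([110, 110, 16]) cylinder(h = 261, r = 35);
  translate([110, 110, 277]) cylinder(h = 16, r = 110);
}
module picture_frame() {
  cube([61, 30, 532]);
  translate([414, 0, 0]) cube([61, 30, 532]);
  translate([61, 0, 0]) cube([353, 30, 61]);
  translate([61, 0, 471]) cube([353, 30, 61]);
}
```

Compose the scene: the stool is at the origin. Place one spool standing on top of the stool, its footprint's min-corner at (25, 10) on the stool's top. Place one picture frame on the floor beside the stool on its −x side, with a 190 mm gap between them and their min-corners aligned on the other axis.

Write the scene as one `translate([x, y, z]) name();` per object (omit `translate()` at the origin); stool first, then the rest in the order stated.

stool();
translate([25, 10, 427]) spool();
translate([-665, 0, 0]) picture_frame();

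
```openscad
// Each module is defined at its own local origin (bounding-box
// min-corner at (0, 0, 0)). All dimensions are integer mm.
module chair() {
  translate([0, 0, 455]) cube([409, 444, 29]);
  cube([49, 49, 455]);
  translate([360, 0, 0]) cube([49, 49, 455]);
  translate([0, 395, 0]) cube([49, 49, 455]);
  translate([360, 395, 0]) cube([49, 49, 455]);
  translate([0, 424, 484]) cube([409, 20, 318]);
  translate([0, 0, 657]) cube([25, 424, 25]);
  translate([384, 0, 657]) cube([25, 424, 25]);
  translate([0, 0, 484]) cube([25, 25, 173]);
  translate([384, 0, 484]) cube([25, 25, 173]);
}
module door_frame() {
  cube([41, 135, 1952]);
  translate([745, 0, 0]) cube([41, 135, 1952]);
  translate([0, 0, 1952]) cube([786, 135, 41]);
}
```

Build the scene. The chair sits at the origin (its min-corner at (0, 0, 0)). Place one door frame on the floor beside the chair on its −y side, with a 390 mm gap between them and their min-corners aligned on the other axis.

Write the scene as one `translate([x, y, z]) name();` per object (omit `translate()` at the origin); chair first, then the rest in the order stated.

chair();
translate([0, -525, 0]) door_frame();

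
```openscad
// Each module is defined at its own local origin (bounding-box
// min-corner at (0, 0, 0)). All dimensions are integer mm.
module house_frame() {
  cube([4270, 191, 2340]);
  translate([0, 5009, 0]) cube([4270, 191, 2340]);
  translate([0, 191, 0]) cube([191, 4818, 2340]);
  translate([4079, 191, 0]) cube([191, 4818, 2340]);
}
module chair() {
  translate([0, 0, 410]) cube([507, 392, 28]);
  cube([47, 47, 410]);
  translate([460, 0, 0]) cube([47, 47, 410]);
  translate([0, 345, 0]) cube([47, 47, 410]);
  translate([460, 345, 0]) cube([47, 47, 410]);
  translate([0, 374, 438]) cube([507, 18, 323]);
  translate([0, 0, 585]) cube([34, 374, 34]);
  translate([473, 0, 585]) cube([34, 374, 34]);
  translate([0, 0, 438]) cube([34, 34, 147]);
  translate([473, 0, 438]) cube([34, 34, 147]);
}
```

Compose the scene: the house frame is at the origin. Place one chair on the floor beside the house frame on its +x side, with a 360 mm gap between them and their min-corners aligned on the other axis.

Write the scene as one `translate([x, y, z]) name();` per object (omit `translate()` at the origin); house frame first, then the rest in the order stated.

house_frame();
translate([4630, 0, 0]) chair();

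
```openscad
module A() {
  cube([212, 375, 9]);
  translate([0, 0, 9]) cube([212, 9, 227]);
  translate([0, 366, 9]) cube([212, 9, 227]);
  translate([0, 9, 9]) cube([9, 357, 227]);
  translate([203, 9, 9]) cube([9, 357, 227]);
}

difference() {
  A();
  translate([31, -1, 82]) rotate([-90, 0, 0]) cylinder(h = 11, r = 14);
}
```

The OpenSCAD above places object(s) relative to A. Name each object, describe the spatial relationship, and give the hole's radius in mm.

A is an open box. The open box has a circular hole through its front wall. The hole's radius is 14 mm.

The subtracted cylinder has r = 14 mm.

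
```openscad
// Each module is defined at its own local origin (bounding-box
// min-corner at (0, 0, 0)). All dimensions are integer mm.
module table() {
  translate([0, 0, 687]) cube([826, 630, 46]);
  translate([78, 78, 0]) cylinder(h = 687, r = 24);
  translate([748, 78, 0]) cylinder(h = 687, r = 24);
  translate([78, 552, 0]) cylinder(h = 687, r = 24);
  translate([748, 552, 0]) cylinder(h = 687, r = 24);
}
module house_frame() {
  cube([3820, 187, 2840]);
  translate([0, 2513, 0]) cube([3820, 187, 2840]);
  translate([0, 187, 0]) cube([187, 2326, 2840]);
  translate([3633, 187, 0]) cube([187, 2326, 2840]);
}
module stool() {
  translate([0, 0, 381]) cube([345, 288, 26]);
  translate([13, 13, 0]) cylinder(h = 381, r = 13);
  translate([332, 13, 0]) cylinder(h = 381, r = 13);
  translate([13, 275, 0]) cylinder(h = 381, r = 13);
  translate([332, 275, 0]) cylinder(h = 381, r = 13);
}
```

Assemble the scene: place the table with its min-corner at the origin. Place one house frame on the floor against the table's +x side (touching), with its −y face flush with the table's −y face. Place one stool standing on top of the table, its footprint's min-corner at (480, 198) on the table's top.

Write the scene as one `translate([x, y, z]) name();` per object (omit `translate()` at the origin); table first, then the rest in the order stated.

table();
translate([826, 0, 0]) house_frame();
translate([480, 198, 733]) stool();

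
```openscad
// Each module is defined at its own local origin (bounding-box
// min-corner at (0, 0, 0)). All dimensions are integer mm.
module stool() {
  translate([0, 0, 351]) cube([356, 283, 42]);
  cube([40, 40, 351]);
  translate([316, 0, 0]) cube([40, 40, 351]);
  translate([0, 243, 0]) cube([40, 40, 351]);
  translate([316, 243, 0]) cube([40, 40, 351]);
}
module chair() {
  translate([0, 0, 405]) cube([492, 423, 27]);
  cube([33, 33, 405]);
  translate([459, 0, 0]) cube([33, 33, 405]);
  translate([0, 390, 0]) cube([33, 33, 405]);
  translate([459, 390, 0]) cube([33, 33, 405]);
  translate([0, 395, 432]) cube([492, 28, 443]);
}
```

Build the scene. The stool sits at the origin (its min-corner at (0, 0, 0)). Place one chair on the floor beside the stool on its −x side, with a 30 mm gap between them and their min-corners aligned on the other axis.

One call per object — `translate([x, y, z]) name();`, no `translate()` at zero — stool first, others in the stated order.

stool();
translate([-522, 0, 0]) chair();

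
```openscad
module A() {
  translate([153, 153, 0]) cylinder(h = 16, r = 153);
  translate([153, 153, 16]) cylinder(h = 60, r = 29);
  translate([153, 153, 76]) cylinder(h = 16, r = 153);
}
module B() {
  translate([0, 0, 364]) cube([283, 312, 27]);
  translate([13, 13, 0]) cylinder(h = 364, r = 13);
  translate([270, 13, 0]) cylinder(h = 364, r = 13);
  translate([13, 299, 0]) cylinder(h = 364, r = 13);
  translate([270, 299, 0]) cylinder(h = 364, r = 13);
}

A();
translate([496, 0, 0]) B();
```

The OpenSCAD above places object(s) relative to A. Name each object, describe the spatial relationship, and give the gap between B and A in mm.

A is a spool. B is a stool. The stool is on the floor beside the spool on its +x side. The gap between the stool and the spool is 190 mm.

The stool's nearest face is 190 mm from the spool's +x face.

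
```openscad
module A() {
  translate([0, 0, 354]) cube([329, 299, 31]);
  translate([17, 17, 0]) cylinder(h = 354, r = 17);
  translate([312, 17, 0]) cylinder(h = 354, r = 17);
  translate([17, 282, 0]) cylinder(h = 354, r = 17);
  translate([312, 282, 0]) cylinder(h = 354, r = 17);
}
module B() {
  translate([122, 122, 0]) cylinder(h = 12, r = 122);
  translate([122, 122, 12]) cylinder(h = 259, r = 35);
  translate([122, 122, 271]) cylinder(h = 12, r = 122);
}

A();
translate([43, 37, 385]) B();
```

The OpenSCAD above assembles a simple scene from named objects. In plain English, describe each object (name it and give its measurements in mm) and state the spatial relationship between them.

A is a four-legged stool. The seat is a 329×299×31 mm slab whose top surface is at z = 385 mm; four round legs, each 34 mm in diameter, run from the floor (z = 0) to the underside of the seat, each leg's axis is inset half a diameter from the nearest pair of seat edges (so the leg's bounding box is flush with the corner).

B is a spool: two coaxial disc flanges of radius 122 mm and thickness 12 mm, joined by a core cylinder of radius 35 mm and height 259 mm. The lower flange rests on z = 0 and the three cylinders share a vertical axis.

The spool is on top of the stool.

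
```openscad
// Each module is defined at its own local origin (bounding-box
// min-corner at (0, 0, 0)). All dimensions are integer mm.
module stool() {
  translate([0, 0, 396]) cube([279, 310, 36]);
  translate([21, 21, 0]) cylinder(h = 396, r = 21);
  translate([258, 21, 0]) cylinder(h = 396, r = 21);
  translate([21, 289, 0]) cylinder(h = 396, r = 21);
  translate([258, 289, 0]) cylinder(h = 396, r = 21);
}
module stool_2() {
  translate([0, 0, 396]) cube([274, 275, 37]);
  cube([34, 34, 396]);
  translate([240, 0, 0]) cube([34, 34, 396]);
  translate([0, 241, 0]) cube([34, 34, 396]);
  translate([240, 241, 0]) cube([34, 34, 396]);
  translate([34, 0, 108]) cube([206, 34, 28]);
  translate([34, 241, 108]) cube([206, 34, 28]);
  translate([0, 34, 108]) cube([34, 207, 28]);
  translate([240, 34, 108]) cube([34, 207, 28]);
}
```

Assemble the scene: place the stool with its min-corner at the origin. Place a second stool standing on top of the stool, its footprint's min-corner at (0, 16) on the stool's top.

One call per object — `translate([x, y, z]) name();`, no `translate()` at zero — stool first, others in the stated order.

stool();
translate([0, 16, 432]) stool_2();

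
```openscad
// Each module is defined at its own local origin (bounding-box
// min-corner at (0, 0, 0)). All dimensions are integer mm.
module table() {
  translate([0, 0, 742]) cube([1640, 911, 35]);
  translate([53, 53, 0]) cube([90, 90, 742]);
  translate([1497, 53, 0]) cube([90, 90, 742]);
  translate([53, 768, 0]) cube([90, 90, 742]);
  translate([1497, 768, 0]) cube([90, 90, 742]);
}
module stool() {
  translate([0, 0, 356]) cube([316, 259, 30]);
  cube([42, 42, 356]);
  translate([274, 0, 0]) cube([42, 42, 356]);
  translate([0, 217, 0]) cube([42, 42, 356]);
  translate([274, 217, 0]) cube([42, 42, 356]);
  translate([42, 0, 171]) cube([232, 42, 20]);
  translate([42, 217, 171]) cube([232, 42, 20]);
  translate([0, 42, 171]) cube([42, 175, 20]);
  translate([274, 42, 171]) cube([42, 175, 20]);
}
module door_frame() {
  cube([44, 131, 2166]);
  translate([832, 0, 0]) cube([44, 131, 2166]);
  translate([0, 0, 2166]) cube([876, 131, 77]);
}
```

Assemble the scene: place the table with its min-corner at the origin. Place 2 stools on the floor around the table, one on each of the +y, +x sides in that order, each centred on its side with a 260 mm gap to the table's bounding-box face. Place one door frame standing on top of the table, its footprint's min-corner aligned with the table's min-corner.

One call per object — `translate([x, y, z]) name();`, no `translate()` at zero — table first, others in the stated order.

table();
translate([662, 1171, 0]) stool();
translate([1900, 326, 0]) stool();
translate([0, 0, 777]) door_frame();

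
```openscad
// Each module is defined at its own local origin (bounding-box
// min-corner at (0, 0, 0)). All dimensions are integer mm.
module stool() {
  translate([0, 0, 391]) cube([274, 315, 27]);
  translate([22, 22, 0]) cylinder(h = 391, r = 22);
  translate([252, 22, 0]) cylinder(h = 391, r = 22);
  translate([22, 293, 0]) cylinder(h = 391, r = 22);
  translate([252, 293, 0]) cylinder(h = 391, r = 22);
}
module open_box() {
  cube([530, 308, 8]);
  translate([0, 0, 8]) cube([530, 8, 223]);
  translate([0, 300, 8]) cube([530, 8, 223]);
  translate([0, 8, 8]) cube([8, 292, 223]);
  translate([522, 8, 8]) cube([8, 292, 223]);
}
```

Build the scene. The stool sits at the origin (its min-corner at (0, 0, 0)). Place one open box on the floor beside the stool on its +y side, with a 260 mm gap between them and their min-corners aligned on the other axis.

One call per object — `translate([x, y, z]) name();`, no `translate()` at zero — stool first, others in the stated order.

stool();
translate([0, 575, 0]) open_box();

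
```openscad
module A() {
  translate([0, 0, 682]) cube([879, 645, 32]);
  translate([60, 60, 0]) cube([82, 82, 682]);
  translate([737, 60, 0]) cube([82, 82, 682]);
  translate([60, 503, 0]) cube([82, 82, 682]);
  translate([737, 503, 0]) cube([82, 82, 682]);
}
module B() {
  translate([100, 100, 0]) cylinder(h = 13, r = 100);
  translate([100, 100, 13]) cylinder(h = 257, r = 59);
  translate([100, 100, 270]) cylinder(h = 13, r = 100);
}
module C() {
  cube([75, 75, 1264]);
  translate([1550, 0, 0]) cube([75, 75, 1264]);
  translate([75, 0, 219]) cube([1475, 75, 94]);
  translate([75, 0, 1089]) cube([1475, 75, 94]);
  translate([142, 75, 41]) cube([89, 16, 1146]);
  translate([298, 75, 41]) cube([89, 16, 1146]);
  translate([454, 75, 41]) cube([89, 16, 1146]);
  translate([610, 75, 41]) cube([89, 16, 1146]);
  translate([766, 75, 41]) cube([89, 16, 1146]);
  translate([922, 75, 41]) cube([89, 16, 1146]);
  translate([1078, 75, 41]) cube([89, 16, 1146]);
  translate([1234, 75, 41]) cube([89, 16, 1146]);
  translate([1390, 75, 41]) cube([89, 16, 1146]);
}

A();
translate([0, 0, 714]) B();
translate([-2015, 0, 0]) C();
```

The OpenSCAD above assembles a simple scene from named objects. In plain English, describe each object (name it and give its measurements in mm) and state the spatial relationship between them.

A is a rectangular dining table. The top is 879×645×32 mm with its upper surface at z = 714 mm. It stands on four 82×82 mm square legs, each inset 60 mm from the nearest pair of top edges, running from the floor to the underside of the top.

B is a spool: two coaxial disc flanges of radius 100 mm and thickness 13 mm, joined by a core cylinder of radius 59 mm and height 257 mm. The lower flange rests on z = 0 and the three cylinders share a vertical axis.

C is a fence section. Two 75×75 mm posts, 1264 mm tall, stand on the floor with a clear span of 1475 mm between their inner faces. Two horizontal rails of 75×94 mm section span the gap between the posts with their undersides at z = 219 mm and z = 1089 mm, flush with the posts' −y face. 9 pickets, each 89 mm wide, 16 mm thick and 1146 mm tall, are fixed to the +y face of the rails with their bottoms at z = 41 mm, evenly spaced across the span with equal gaps (rounded down to the nearest mm) at the −x end and between each pair — any rounding remainder accumulates at the +x end.

The spool is on top of the table. The fence section is on the floor beside the table on its −x side.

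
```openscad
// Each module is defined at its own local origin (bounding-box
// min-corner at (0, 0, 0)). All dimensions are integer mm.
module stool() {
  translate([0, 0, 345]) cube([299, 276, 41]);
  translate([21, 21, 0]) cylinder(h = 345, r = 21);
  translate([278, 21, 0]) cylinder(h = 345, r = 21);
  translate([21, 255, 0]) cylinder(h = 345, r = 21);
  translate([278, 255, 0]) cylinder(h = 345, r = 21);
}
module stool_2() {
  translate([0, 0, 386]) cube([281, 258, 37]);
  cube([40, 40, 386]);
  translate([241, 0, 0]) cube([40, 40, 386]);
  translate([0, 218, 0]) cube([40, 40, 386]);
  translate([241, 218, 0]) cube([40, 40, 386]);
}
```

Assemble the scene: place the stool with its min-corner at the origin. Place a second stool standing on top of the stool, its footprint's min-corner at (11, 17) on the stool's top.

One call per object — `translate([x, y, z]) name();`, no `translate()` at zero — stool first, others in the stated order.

stool();
translate([11, 17, 386]) stool_2();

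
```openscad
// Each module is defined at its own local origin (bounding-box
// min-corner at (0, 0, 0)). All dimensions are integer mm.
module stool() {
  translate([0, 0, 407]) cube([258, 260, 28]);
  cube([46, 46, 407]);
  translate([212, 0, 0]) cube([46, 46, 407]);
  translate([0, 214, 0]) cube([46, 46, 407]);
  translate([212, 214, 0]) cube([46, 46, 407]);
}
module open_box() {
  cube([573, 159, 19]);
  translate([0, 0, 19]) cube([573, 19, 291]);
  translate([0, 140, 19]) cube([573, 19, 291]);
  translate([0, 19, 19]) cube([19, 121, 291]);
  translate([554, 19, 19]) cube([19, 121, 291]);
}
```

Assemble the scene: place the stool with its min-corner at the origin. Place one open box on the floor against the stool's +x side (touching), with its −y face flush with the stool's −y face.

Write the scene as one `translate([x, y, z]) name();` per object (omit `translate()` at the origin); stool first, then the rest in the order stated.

stool();
translate([258, 0, 0]) open_box();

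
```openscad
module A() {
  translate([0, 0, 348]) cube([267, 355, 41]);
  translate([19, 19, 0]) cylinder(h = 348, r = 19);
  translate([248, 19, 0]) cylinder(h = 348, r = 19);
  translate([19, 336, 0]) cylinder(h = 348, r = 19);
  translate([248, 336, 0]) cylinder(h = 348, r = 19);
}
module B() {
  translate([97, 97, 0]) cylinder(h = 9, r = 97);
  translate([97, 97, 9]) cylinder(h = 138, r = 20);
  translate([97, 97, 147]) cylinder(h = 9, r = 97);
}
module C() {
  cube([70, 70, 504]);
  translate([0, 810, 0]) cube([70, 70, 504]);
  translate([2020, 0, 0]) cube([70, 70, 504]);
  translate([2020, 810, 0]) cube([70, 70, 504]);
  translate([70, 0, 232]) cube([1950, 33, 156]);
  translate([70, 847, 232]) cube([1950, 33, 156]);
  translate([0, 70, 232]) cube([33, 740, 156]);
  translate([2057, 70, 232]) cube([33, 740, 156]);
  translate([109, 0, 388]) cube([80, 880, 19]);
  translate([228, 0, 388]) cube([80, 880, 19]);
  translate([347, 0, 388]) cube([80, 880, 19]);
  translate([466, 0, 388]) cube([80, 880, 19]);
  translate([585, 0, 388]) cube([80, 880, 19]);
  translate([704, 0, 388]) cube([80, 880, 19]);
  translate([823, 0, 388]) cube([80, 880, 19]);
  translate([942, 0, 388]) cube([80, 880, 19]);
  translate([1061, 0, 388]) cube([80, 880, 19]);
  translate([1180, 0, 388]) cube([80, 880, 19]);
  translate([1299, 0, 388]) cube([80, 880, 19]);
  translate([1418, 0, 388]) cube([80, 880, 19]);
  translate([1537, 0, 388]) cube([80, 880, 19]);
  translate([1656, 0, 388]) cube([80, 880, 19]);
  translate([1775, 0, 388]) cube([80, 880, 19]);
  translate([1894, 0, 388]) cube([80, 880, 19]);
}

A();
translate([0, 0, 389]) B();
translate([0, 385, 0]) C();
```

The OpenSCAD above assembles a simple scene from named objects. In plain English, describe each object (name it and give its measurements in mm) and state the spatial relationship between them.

A is a four-legged stool. The seat is a 267×355×41 mm slab whose top surface is at z = 389 mm; four round legs, each 38 mm in diameter, run from the floor (z = 0) to the underside of the seat, each leg's axis is inset half a diameter from the nearest pair of seat edges (so the leg's bounding box is flush with the corner).

B is a spool: two coaxial disc flanges of radius 97 mm and thickness 9 mm, joined by a core cylinder of radius 20 mm and height 138 mm. The lower flange rests on z = 0 and the three cylinders share a vertical axis.

C is a bed frame 2090 mm long (x) by 880 mm wide (y). Four 70×70 mm corner posts, 504 mm tall, at the corners of the footprint. Four rails of 33 mm thickness and 156 mm height run between adjacent posts with their undersides at z = 232 mm, their outer faces flush with the outside of the frame (the two x-running rails run between the posts' inner faces; the two y-running rails run between the posts' inner faces). 16 slats, each 80 mm wide (x) and 19 mm thick, lie across the top of the two x-running rails, running the full 880 mm width of the frame in y; the slats are evenly spaced along x between the inner faces of the end posts with equal gaps (rounded down to the nearest mm) at the −x end and between each pair — any rounding remainder accumulates at the +x end.

The spool is on top of the stool. The bed frame is on the floor beside the stool on its +y side.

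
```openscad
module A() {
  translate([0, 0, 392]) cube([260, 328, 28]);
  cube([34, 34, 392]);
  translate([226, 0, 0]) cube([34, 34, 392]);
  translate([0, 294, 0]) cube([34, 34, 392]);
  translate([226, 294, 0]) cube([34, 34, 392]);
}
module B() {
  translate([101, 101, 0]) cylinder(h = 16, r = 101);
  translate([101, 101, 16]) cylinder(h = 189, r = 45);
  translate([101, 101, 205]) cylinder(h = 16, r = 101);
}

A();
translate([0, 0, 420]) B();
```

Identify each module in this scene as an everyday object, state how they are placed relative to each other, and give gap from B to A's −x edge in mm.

The spool's min-x is at 0; the stool's min-x is 0; gap = 0 mm.

A is a stool. B is a spool. The spool is on top of the stool. The gap from the spool to the stool's −x edge is 0 mm.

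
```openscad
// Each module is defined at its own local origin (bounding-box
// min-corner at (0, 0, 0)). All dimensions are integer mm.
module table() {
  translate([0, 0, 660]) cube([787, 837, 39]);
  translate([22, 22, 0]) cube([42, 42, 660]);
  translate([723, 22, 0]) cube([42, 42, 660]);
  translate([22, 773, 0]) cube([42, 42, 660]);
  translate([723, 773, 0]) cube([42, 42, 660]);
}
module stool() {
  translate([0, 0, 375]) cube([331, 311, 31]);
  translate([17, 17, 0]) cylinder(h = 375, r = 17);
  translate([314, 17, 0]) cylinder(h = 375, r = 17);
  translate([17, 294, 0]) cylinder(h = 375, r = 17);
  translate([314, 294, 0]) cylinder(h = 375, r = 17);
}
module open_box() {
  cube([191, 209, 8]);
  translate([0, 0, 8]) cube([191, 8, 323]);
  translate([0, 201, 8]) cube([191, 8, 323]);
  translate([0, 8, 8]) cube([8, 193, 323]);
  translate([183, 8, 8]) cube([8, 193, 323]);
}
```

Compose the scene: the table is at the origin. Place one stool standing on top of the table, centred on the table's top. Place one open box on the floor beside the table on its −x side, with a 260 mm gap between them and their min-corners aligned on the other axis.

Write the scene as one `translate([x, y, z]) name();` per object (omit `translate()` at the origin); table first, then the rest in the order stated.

table();
translate([228, 263, 699]) stool();
translate([-451, 0, 0]) open_box();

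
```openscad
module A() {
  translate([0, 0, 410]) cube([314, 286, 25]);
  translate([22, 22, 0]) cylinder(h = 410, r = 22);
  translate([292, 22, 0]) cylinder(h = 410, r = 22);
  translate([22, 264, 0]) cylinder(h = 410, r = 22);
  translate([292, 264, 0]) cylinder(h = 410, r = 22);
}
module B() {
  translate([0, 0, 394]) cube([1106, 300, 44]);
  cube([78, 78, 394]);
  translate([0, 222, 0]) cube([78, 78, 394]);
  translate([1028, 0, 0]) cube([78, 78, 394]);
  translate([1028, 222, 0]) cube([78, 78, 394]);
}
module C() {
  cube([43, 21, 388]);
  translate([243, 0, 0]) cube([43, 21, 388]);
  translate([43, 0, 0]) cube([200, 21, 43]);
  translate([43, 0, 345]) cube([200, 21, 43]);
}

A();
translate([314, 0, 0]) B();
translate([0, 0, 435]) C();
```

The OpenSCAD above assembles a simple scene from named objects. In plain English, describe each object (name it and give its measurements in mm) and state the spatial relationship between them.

A is a four-legged stool. The seat is 314×286 mm, 25 mm thick, top at z = 435 mm. It stands on four round legs, each 44 mm in diameter, from z = 0 to the seat underside, each leg's axis is inset half a diameter from the nearest pair of seat edges (so the leg's bounding box is flush with the corner).

B is a long wooden bench with a 1106 mm (x) × 300 mm (y) seat, 44 mm thick, its top surface 438 mm above the floor. Four 78 mm square legs at the seat corners, flush with the edges, run from z = 0 to the seat underside.

C is a picture frame with a 200×302 mm rectangular opening (x by z) and a uniform 43 mm border on every side. Frame depth is 21 mm along y. It is built from two vertical stiles running the full outside height and two horizontal rails spanning the gap between the stiles.

The bench is against the stool's +x side, with their −y faces flush. The picture frame is on top of the stool.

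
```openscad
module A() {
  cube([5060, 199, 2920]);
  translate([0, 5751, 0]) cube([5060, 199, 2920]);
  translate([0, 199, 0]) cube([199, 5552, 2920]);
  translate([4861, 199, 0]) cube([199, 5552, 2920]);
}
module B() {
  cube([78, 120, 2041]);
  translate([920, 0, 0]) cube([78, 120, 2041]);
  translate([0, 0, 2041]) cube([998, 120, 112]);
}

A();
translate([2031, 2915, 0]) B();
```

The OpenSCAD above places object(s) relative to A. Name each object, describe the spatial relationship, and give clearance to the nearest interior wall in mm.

A is a house frame. B is a door frame. The door frame sits inside the house frame, centred. The clearance to the nearest interior wall is 1832 mm.

Clearances: x = 1832, y = 2716; minimum 1832 mm.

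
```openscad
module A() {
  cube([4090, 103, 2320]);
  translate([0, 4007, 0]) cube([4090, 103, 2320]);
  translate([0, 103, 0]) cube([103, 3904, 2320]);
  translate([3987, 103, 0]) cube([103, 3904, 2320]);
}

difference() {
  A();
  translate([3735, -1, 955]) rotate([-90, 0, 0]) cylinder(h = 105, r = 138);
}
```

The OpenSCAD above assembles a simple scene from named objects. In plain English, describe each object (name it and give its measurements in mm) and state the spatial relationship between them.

A is a box-shaped house frame (walls only): outside footprint 4090×4110 mm, wall height 2320 mm, wall thickness 103 mm. The two y-facing walls run the full x-width; the two x-facing walls fit between the inner faces of the y-facing walls.

The house frame has a circular hole of radius 138 mm through its front wall, centred at (x = 3735, z = 955).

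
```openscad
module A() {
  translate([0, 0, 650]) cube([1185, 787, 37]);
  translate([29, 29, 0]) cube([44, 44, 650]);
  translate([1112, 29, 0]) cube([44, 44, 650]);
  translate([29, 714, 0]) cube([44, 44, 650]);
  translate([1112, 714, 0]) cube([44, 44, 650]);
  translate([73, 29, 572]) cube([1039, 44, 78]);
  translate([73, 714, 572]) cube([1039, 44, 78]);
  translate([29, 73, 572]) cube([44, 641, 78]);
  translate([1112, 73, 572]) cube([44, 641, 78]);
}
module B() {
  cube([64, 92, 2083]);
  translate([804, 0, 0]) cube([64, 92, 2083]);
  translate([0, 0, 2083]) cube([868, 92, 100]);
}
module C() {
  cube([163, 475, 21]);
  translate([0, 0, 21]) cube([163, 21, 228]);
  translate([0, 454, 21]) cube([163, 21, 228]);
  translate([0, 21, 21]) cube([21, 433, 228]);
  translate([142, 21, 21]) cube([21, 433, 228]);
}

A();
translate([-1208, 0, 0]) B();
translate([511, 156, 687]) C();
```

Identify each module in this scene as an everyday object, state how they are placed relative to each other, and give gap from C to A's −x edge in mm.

The open box's min-x is at 511; the table's min-x is 0; gap = 511 mm.

A is a table. B is a door frame. C is an open box. The door frame is on the floor beside the table on its −x side. The open box is on top of the table, centred. The gap from the open box to the table's −x edge is 511 mm.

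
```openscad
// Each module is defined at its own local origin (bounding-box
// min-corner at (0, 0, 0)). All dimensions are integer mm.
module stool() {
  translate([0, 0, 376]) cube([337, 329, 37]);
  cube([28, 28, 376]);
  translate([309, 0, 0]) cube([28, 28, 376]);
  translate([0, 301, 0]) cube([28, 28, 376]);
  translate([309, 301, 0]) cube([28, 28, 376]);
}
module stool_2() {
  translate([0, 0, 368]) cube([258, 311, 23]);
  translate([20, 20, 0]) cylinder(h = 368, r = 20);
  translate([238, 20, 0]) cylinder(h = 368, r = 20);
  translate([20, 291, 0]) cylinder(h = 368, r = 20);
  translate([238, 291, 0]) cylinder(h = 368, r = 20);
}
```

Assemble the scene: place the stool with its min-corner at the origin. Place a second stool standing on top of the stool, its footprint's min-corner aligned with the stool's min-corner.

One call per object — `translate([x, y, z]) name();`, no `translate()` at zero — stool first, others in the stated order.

stool();
translate([0, 0, 413]) stool_2();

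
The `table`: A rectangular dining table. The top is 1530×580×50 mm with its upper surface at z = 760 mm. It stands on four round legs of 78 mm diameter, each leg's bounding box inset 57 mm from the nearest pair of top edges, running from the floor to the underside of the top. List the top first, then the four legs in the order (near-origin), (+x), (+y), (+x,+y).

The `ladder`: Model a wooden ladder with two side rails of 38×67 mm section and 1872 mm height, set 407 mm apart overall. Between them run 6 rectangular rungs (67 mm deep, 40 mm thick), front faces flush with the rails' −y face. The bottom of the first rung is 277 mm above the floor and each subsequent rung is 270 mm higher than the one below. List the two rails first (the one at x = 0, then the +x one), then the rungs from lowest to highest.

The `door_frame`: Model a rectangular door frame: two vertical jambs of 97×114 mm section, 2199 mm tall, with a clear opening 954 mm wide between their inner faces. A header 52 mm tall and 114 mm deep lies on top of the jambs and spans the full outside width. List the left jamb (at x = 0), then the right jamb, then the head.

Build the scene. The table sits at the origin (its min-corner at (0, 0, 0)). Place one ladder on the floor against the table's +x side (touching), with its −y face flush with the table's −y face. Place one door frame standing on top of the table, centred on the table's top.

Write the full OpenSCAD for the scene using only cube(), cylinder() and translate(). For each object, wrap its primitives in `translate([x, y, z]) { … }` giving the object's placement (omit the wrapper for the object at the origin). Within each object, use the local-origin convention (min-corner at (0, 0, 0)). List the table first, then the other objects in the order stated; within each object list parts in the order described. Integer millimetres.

translate([0, 0, 710]) cube([1530, 580, 50]);
translate([96, 96, 0]) cylinder(h = 710, r = 39);
translate([1434, 96, 0]) cylinder(h = 710, r = 39);
translate([96, 484, 0]) cylinder(h = 710, r = 39);
translate([1434, 484, 0]) cylinder(h = 710, r = 39);
translate([1530, 0, 0]) {
  cube([38, 67, 1872]);
  translate([369, 0, 0]) cube([38, 67, 1872]);
  translate([38, 0, 277]) cube([331, 67, 40]);
  translate([38, 0, 547]) cube([331, 67, 40]);
  translate([38, 0, 817]) cube([331, 67, 40]);
  translate([38, 0, 1087]) cube([331, 67, 40]);
  translate([38, 0, 1357]) cube([331, 67, 40]);
  translate([38, 0, 1627]) cube([331, 67, 40]);
}
translate([191, 233, 760]) {
  cube([97, 114, 2199]);
  translate([1051, 0, 0]) cube([97, 114, 2199]);
  translate([0, 0, 2199]) cube([1148, 114, 52]);
}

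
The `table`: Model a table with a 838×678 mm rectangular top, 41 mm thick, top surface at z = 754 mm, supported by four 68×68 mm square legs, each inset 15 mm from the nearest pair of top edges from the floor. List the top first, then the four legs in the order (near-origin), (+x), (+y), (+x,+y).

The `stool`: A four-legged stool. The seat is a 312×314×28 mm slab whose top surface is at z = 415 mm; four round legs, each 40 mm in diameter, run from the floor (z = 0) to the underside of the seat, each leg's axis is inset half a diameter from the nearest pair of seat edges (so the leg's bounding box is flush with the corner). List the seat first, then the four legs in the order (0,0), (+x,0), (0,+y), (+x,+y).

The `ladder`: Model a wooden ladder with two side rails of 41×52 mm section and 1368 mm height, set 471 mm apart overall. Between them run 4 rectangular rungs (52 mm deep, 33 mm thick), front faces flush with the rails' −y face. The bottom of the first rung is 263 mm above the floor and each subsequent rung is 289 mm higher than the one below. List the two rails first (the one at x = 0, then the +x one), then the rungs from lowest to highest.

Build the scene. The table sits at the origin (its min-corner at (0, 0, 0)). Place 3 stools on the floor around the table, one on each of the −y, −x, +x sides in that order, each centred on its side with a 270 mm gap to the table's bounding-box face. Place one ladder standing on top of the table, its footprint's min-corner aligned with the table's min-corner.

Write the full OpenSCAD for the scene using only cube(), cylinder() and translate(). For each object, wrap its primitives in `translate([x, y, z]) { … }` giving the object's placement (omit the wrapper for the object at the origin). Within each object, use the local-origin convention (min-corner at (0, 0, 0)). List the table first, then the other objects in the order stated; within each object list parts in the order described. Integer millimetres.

translate([0, 0, 713]) cube([838, 678, 41]);
translate([15, 15, 0]) cube([68, 68, 713]);
translate([755, 15, 0]) cube([68, 68, 713]);
translate([15, 595, 0]) cube([68, 68, 713]);
translate([755, 595, 0]) cube([68, 68, 713]);
translate([263, -584, 0]) {
  translate([0, 0, 387]) cube([312, 314, 28]);
  translate([20, 20, 0]) cylinder(h = 387, r = 20);
  translate([292, 20, 0]) cylinder(h = 387, r = 20);
  translate([20, 294, 0]) cylinder(h = 387, r = 20);
  translate([292, 294, 0]) cylinder(h = 387, r = 20);
}
translate([-582, 182, 0]) {
  translate([0, 0, 387]) cube([312, 314, 28]);
  translate([20, 20, 0]) cylinder(h = 387, r = 20);
  translate([292, 20, 0]) cylinder(h = 387, r = 20);
  translate([20, 294, 0]) cylinder(h = 387, r = 20);
  translate([292, 294, 0]) cylinder(h = 387, r = 20);
}
translate([1108, 182, 0]) {
  translate([0, 0, 387]) cube([312, 314, 28]);
  translate([20, 20, 0]) cylinder(h = 387, r = 20);
  translate([292, 20, 0]) cylinder(h = 387, r = 20);
  translate([20, 294, 0]) cylinder(h = 387, r = 20);
  translate([292, 294, 0]) cylinder(h = 387, r = 20);
}
translate([0, 0, 754]) {
  cube([41, 52, 1368]);
  translate([430, 0, 0]) cube([41, 52, 1368]);
  translate([41, 0, 263]) cube([389, 52, 33]);
  translate([41, 0, 552]) cube([389, 52, 33]);
  translate([41, 0, 841]) cube([389, 52, 33]);
  translate([41, 0, 1130]) cube([389, 52, 33]);
}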